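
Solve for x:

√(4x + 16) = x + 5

Square both sides: 4x + 16 = (x + 5)².
Expand and rearrange: x² + 6x + 9 = 0.
This gives the repeated root x = -3.
Check in the original equation:
  x = -3: √(4) = 2, while x + 5 = 2 — valid.

x = -3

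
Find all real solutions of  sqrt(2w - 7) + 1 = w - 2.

w = 4

Isolate the radical: sqrt(2w - 7) = w - 3.
Square both sides: 2w - 7 = (w - 3)^2.
Expand and rearrange: w^2 - 8w + 16 = 0.
This gives the repeated root w = 4.
Check in the original equation:
  w = 4: sqrt(1) = 1, while w - 3 = 1 — valid.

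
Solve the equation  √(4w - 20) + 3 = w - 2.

Isolate the radical: √(4w - 20) = w - 5.
Square both sides: 4w - 20 = (w - 5)².
Expand and rearrange: w² - 14w + 45 = 0.
Solving gives w = 9 or w = 5.
Check each candidate in the original equation:
  w = 9: √(16) = 4, while w - 5 = 4 — valid.
  w = 5: √(0) = 0, while w - 5 = 0 — valid.

w = 5 or w = 9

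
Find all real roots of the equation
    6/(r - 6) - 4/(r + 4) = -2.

r = 0 or r = 1

Multiply both sides by (r - 6)(r + 4):
6(r + 4) - 4(r - 6) = -2(r - 6)(r + 4).
Expand and collect terms: -2r² + 2r = 0.
Factor or apply the quadratic formula: r = 0 or r = 1.
Neither value makes a denominator zero (r ≠ 6, r ≠ -4), so both are valid.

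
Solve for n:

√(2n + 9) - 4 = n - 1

Isolate the radical: √(2n + 9) = n + 3.
Square both sides: 2n + 9 = (n + 3)².
Expand and rearrange: n² + 4n = 0.
Solving gives n = 0 or n = -4.
Check each candidate in the original equation:
  n = 0: √(9) = 3, while n + 3 = 3 — valid.
  n = -4: √(1) = 1, while n + 3 = -1 — extraneous.

n = 0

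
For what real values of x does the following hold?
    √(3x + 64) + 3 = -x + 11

x = 0

Isolate the radical: √(3x + 64) = -x + 8.
Square both sides: 3x + 64 = (-x + 8)².
Expand and rearrange: x² - 19x = 0.
Solving gives x = 19 or x = 0.
Check each candidate in the original equation:
  x = 19: √(121) = 11, while -x + 8 = -11 — extraneous.
  x = 0: √(64) = 8, while -x + 8 = 8 — valid.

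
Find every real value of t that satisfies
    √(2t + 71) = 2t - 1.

t = 5

Square both sides: 2t + 71 = (2t - 1)².
Expand and rearrange: 4t² - 6t - 70 = 0.
Solving gives t = 5 or t = -3.5.
Check each candidate in the original equation:
  t = 5: √(81) = 9, while 2t - 1 = 9 — valid.
  t = -3.5: √(64) = 8, while 2t - 1 = -8 — extraneous.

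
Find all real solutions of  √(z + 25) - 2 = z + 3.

z = 0

Isolate the radical: √(z + 25) = z + 5.
Square both sides: z + 25 = (z + 5)².
Expand and rearrange: z² + 9z = 0.
Solving gives z = 0 or z = -9.
Check each candidate in the original equation:
  z = 0: √(25) = 5, while z + 5 = 5 — valid.
  z = -9: √(16) = 4, while z + 5 = -4 — extraneous.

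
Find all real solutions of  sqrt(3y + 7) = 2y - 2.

Square both sides: 3y + 7 = (2y - 2)^2.
Expand and rearrange: 4y^2 - 11y - 3 = 0.
Solving gives y = 3 or y = -0.25.
Check each candidate in the original equation:
  y = 3: sqrt(16) = 4, while 2y - 2 = 4 — valid.
  y = -0.25: sqrt(6.25) = 2.5, while 2y - 2 = -2.5 — extraneous.

y = 3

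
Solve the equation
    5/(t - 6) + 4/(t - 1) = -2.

t = -1.9221 or t = 4.4221

Multiply both sides by (t - 6)(t - 1):
5(t - 1) + 4(t - 6) = -2(t - 6)(t - 1).
Expand and collect terms: -2t² + 5t + 17 = 0.
By the quadratic formula, t = (-5 ± √161) / -4, so t ≈ -1.9221 or t ≈ 4.4221.
Neither value makes a denominator zero (t ≠ 6, t ≠ 1), so both are valid.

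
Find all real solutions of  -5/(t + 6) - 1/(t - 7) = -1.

t = -1.5249 or t = 8.5249

Multiply both sides by (t + 6)(t - 7):
-5(t - 7) - (t + 6) = -(t + 6)(t - 7).
Expand and collect terms: -t^2 + 7t + 13 = 0.
By the quadratic formula, t = (-7 +/- sqrt(101)) / -2, so t ~= -1.5249 or t ~= 8.5249.
Neither value makes a denominator zero (t != -6, t != 7), so both are valid.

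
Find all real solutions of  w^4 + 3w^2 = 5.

Let u = w^2. The equation becomes u^2 + 3u - 5 = 0.
By the quadratic formula, u = -3/2 + sqrt(29)/2 or u = -sqrt(29)/2 - 3/2.
w^2 = -3/2 + sqrt(29)/2 gives w = +/-sqrt(-3/2 + sqrt(29)/2) ~= +/-1.0921.
w^2 = -sqrt(29)/2 - 3/2 < 0 has no real solution.

w = -1.0921 or w = 1.0921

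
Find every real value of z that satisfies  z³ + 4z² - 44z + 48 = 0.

z = -9.2915 or z = 1.2915 or z = 4

Possible rational roots are divisors of 48. Testing z = 4 gives 0, so (z - 4) is a factor.
Divide: z³ + 4z² - 44z + 48 = (z - 4)(z² + 8z - 12).
Apply the quadratic formula to z² + 8z - 12 = 0: z = (-8 ± √112)/2, i.e. z ≈ 1.2915 or z ≈ -9.2915.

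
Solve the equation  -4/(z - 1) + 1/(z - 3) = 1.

Multiply both sides by (z - 1)(z - 3):
-4(z - 3) + (z - 1) = (z - 1)(z - 3).
Expand and collect terms: z² - z - 8 = 0.
By the quadratic formula, z = (1 ± √33) / 2, so z ≈ 3.3723 or z ≈ -2.3723.
Neither value makes a denominator zero (z ≠ 1, z ≠ 3), so both are valid.

z = -2.3723 or z = 3.3723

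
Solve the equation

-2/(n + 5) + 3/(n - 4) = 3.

Multiply both sides by (n + 5)(n - 4):
-2(n - 4) + 3(n + 5) = 3(n + 5)(n - 4).
Expand and collect terms: 3n² + 2n - 83 = 0.
By the quadratic formula, n = (-2 ± √1000) / 6, so n ≈ 4.9371 or n ≈ -5.6038.
Neither value makes a denominator zero (n ≠ -5, n ≠ 4), so both are valid.

n = -5.6038 or n = 4.9371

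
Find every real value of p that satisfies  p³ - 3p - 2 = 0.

Possible rational roots are divisors of -2. Testing p = 2 gives 0, so (p - 2) is a factor.
Divide: p³ - 3p - 2 = (p - 2)(p² + 2p + 1).
The quadratic has the repeated root p = -1.

p = -1 or p = 2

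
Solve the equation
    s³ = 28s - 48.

s = -6 or s = 2 or s = 4

Rearrange: s³ - 28s + 48 = 0.
Possible rational roots are divisors of 48. Testing s = 4 gives 0, so (s - 4) is a factor.
Divide: s³ - 28s + 48 = (s - 4)(s² + 4s - 12).
Factor the quadratic: s = 2 or s = -6.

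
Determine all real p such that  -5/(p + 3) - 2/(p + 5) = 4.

Multiply both sides by (p + 3)(p + 5):
-5(p + 5) - 2(p + 3) = 4(p + 3)(p + 5).
Expand and collect terms: 4p² + 39p + 91 = 0.
By the quadratic formula, p = (-39 ± √65) / 8, so p ≈ -3.8672 or p ≈ -5.8828.
Neither value makes a denominator zero (p ≠ -3, p ≠ -5), so both are valid.

p = -5.8828 or p = -3.8672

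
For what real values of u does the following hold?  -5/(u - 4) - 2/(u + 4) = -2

Multiply both sides by (u - 4)(u + 4):
-5(u + 4) - 2(u - 4) = -2(u - 4)(u + 4).
Expand and collect terms: -2u² + 7u + 44 = 0.
By the quadratic formula, u = (-7 ± √401) / -4, so u ≈ -3.2562 or u ≈ 6.7562.
Neither value makes a denominator zero (u ≠ 4, u ≠ -4), so both are valid.

u = -3.2562 or u = 6.7562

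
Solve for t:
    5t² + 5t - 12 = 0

Discriminant: (5)² − 4·5·(-12) = 265.
Quadratic formula: t = (-5 ± √265) / 10.
So t = -1/2 + √(265)/10 ≈ 1.1279 or t = -√(265)/10 - 1/2 ≈ -2.1279.

t = -2.1279 or t = 1.1279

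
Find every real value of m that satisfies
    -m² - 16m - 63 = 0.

Factor: -1(m + 7)(m + 9) = 0.
So m = -7 or m = -9.

m = -9 or m = -7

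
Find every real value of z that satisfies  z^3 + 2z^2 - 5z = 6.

z = -3 or z = -1 or z = 2

Rearrange: z^3 + 2z^2 - 5z - 6 = 0.
Possible rational roots are divisors of -6. Testing z = -1 gives 0, so (z + 1) is a factor.
Divide: z^3 + 2z^2 - 5z - 6 = (z + 1)(z^2 + z - 6).
Factor the quadratic: z = 2 or z = -3.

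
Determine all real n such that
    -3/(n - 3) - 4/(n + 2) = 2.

n = -4.5 or n = 2

Multiply both sides by (n - 3)(n + 2):
-3(n + 2) - 4(n - 3) = 2(n - 3)(n + 2).
Expand and collect terms: 2n^2 + 5n - 18 = 0.
Factor or apply the quadratic formula: n = 2 or n = -4.5.
Neither value makes a denominator zero (n != 3, n != -2), so both are valid.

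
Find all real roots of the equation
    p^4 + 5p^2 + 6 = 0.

Let u = p^2. The equation becomes u^2 + 5u + 6 = 0.
Factor: (u + 2)(u + 3) = 0, so u = -2 or u = -3.
p^2 = -2 < 0 has no real solution.
p^2 = -3 < 0 has no real solution.

No real solutions.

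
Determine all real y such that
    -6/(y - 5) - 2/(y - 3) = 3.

Multiply both sides by (y - 5)(y - 3):
-6(y - 3) - 2(y - 5) = 3(y - 5)(y - 3).
Expand and collect terms: 3y^2 - 16y + 17 = 0.
By the quadratic formula, y = (16 +/- sqrt(52)) / 6, so y ~= 3.8685 or y ~= 1.4648.
Neither value makes a denominator zero (y != 5, y != 3), so both are valid.

y = 1.4648 or y = 3.8685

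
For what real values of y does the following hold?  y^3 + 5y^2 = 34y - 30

Rearrange: y^3 + 5y^2 - 34y + 30 = 0.
Possible rational roots are divisors of 30. Testing y = 3 gives 0, so (y - 3) is a factor.
Divide: y^3 + 5y^2 - 34y + 30 = (y - 3)(y^2 + 8y - 10).
Apply the quadratic formula to y^2 + 8y - 10 = 0: y = (-8 +/- sqrt(104))/2, i.e. y ~= 1.099 or y ~= -9.099.

y = -9.099 or y = 1.099 or y = 3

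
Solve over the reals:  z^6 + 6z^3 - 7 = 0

z = -1.9129 or z = 1

Let u = z^3. The equation becomes u^2 + 6u - 7 = 0.
Factor: (u - 1)(u + 7) = 0, so u = 1 or u = -7.
z^3 = 1 gives z = 1.
z^3 = -7 gives z = -(7)^(1/3) ~= -1.9129.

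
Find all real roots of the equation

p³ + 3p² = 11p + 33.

Rearrange: p³ + 3p² - 11p - 33 = 0.
Possible rational roots are divisors of -33. Testing p = -3 gives 0, so (p + 3) is a factor.
Divide: p³ + 3p² - 11p - 33 = (p + 3)(p² - 11).
Apply the quadratic formula to p² - 11 = 0: p = (0 ± √44)/2, i.e. p ≈ 3.3166 or p ≈ -3.3166.

p = -3.3166 or p = -3 or p = 3.3166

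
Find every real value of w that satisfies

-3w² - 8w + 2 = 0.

w = -2.8968 or w = 0.2301

Discriminant: (-8)² − 4·(-3)·2 = 88.
Quadratic formula: w = (8 ± √88) / (-6).
So w = -√(22)/3 - 4/3 ≈ -2.8968 or w = -4/3 + √(22)/3 ≈ 0.2301.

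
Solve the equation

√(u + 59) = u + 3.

u = 5

Square both sides: u + 59 = (u + 3)².
Expand and rearrange: u² + 5u - 50 = 0.
Solving gives u = 5 or u = -10.
Check each candidate in the original equation:
  u = 5: √(64) = 8, while u + 3 = 8 — valid.
  u = -10: √(49) = 7, while u + 3 = -7 — extraneous.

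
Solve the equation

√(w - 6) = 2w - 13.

Square both sides: w - 6 = (2w - 13)².
Expand and rearrange: 4w² - 53w + 175 = 0.
Solving gives w = 7 or w = 6.25.
Check each candidate in the original equation:
  w = 7: √(1) = 1, while 2w - 13 = 1 — valid.
  w = 6.25: √(0.25) = 0.5, while 2w - 13 = -0.5 — extraneous.

w = 7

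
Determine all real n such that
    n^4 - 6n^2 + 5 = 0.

n = -2.2361 or n = -1 or n = 1 or n = 2.2361

Let u = n^2. The equation becomes u^2 - 6u + 5 = 0.
Factor: (u - 5)(u - 1) = 0, so u = 5 or u = 1.
n^2 = 5 gives n = +/-sqrt(5) ~= +/-2.2361.
n^2 = 1 gives n = +/-1.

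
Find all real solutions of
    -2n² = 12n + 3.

Rearrange to standard form: -2n² - 12n - 3 = 0.
Discriminant: (-12)² − 4·(-2)·(-3) = 120.
Quadratic formula: n = (12 ± √120) / (-4).
So n = -3 - √(30)/2 ≈ -5.7386 or n = -3 + √(30)/2 ≈ -0.2614.

n = -5.7386 or n = -0.2614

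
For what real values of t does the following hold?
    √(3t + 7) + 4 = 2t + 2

t = 3

Isolate the radical: √(3t + 7) = 2t - 2.
Square both sides: 3t + 7 = (2t - 2)².
Expand and rearrange: 4t² - 11t - 3 = 0.
Solving gives t = 3 or t = -0.25.
Check each candidate in the original equation:
  t = 3: √(16) = 4, while 2t - 2 = 4 — valid.
  t = -0.25: √(6.25) = 2.5, while 2t - 2 = -2.5 — extraneous.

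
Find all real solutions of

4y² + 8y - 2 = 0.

Discriminant: (8)² − 4·4·(-2) = 96.
Quadratic formula: y = (-8 ± √96) / 8.
So y = -1 + √(6)/2 ≈ 0.2247 or y = -√(6)/2 - 1 ≈ -2.2247.

y = -2.2247 or y = 0.2247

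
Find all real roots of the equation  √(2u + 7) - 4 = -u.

u = 1

Isolate the radical: √(2u + 7) = -u + 4.
Square both sides: 2u + 7 = (-u + 4)².
Expand and rearrange: u² - 10u + 9 = 0.
Solving gives u = 9 or u = 1.
Check each candidate in the original equation:
  u = 9: √(25) = 5, while -u + 4 = -5 — extraneous.
  u = 1: √(9) = 3, while -u + 4 = 3 — valid.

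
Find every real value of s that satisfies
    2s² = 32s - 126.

s = 7 or s = 9

Bring every term to one side: 2s² - 32s + 126 = 0.
Factor: 2(s - 9)(s - 7) = 0.
So s = 9 or s = 7.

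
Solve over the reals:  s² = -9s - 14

Bring every term to one side: s² + 9s + 14 = 0.
Factor: (s + 7)(s + 2) = 0.
So s = -7 or s = -2.

s = -7 or s = -2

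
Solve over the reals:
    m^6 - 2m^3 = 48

m = -1.8171 or m = 2

Let u = m^3. The equation becomes u^2 - 2u - 48 = 0.
Factor: (u + 6)(u - 8) = 0, so u = -6 or u = 8.
m^3 = -6 gives m = -(6)^(1/3) ~= -1.8171.
m^3 = 8 gives m = 2.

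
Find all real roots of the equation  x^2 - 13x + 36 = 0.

Factor: (x - 4)(x - 9) = 0.
So x = 4 or x = 9.

x = 4 or x = 9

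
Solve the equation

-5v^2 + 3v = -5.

Rearrange to standard form: -5v^2 + 3v + 5 = 0.
Discriminant: (3)^2 - 4*(-5)*5 = 109.
Quadratic formula: v = (-3 +/- sqrt(109)) / (-10).
So v = 3/10 - sqrt(109)/10 ~= -0.744 or v = 3/10 + sqrt(109)/10 ~= 1.344.

v = -0.744 or v = 1.344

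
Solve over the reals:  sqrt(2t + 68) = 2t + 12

t = -2

Square both sides: 2t + 68 = (2t + 12)^2.
Expand and rearrange: 4t^2 + 46t + 76 = 0.
Solving gives t = -2 or t = -9.5.
Check each candidate in the original equation:
  t = -2: sqrt(64) = 8, while 2t + 12 = 8 — valid.
  t = -9.5: sqrt(49) = 7, while 2t + 12 = -7 — extraneous.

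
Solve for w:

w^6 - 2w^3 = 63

w = -1.9129 or w = 2.0801

Let u = w^3. The equation becomes u^2 - 2u - 63 = 0.
Factor: (u + 7)(u - 9) = 0, so u = -7 or u = 9.
w^3 = -7 gives w = -(7)^(1/3) ~= -1.9129.
w^3 = 9 gives w = (9)^(1/3) ~= 2.0801.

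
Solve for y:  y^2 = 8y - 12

Bring every term to one side: y^2 - 8y + 12 = 0.
Factor: (y - 2)(y - 6) = 0.
So y = 2 or y = 6.

y = 2 or y = 6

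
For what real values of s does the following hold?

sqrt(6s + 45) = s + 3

s = 6

Square both sides: 6s + 45 = (s + 3)^2.
Expand and rearrange: s^2 - 36 = 0.
Solving gives s = 6 or s = -6.
Check each candidate in the original equation:
  s = 6: sqrt(81) = 9, while s + 3 = 9 — valid.
  s = -6: sqrt(9) = 3, while s + 3 = -3 — extraneous.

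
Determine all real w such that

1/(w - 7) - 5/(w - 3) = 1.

Multiply both sides by (w - 7)(w - 3):
(w - 3) - 5(w - 7) = (w - 7)(w - 3).
Expand and collect terms: w² - 6w - 11 = 0.
By the quadratic formula, w = (6 ± √80) / 2, so w ≈ 7.4721 or w ≈ -1.4721.
Neither value makes a denominator zero (w ≠ 7, w ≠ 3), so both are valid.

w = -1.4721 or w = 7.4721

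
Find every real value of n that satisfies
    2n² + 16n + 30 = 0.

Factor: 2(n + 5)(n + 3) = 0.
So n = -5 or n = -3.

n = -5 or n = -3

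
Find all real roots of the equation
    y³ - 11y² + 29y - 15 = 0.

Possible rational roots are divisors of -15. Testing y = 3 gives 0, so (y - 3) is a factor.
Divide: y³ - 11y² + 29y - 15 = (y - 3)(y² - 8y + 5).
Apply the quadratic formula to y² - 8y + 5 = 0: y = (8 ± √44)/2, i.e. y ≈ 7.3166 or y ≈ 0.6834.

y = 0.6834 or y = 3 or y = 7.3166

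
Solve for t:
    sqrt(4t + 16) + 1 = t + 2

Isolate the radical: sqrt(4t + 16) = t + 1.
Square both sides: 4t + 16 = (t + 1)^2.
Expand and rearrange: t^2 - 2t - 15 = 0.
Solving gives t = 5 or t = -3.
Check each candidate in the original equation:
  t = 5: sqrt(36) = 6, while t + 1 = 6 — valid.
  t = -3: sqrt(4) = 2, while t + 1 = -2 — extraneous.

t = 5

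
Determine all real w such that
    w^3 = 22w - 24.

Rearrange: w^3 - 22w + 24 = 0.
Possible rational roots are divisors of 24. Testing w = 4 gives 0, so (w - 4) is a factor.
Divide: w^3 - 22w + 24 = (w - 4)(w^2 + 4w - 6).
Apply the quadratic formula to w^2 + 4w - 6 = 0: w = (-4 +/- sqrt(40))/2, i.e. w ~= 1.1623 or w ~= -5.1623.

w = -5.1623 or w = 1.1623 or w = 4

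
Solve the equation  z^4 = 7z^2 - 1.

z = -2.618 or z = -0.382 or z = 0.382 or z = 2.618

Let u = z^2. The equation becomes u^2 - 7u + 1 = 0.
By the quadratic formula, u = 3*sqrt(5)/2 + 7/2 or u = 7/2 - 3*sqrt(5)/2.
z^2 = 3*sqrt(5)/2 + 7/2 gives z = +/-(sqrt(5)/2 + 3/2) ~= +/-2.618.
z^2 = 7/2 - 3*sqrt(5)/2 gives z = +/-(3/2 - sqrt(5)/2) ~= +/-0.382.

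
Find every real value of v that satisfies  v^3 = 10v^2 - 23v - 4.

v = -0.1623 or v = 4 or v = 6.1623

Rearrange: v^3 - 10v^2 + 23v + 4 = 0.
Possible rational roots are divisors of 4. Testing v = 4 gives 0, so (v - 4) is a factor.
Divide: v^3 - 10v^2 + 23v + 4 = (v - 4)(v^2 - 6v - 1).
Apply the quadratic formula to v^2 - 6v - 1 = 0: v = (6 +/- sqrt(40))/2, i.e. v ~= 6.1623 or v ~= -0.1623.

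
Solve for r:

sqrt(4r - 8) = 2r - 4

r = 2 or r = 3

Square both sides: 4r - 8 = (2r - 4)^2.
Expand and rearrange: 4r^2 - 20r + 24 = 0.
Solving gives r = 3 or r = 2.
Check each candidate in the original equation:
  r = 3: sqrt(4) = 2, while 2r - 4 = 2 — valid.
  r = 2: sqrt(0) = 0, while 2r - 4 = 0 — valid.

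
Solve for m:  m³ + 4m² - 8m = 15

Rearrange: m³ + 4m² - 8m - 15 = 0.
Possible rational roots are divisors of -15. Testing m = -5 gives 0, so (m + 5) is a factor.
Divide: m³ + 4m² - 8m - 15 = (m + 5)(m² - m - 3).
Apply the quadratic formula to m² - m - 3 = 0: m = (1 ± √13)/2, i.e. m ≈ 2.3028 or m ≈ -1.3028.

m = -5 or m = -1.3028 or m = 2.3028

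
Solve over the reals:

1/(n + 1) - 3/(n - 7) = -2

n = -1.4244 or n = 8.4244

Multiply both sides by (n + 1)(n - 7):
(n - 7) - 3(n + 1) = -2(n + 1)(n - 7).
Expand and collect terms: -2n^2 + 14n + 24 = 0.
By the quadratic formula, n = (-14 +/- sqrt(388)) / -4, so n ~= -1.4244 or n ~= 8.4244.
Neither value makes a denominator zero (n != -1, n != 7), so both are valid.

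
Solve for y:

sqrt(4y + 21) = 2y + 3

Square both sides: 4y + 21 = (2y + 3)^2.
Expand and rearrange: 4y^2 + 8y - 12 = 0.
Solving gives y = 1 or y = -3.
Check each candidate in the original equation:
  y = 1: sqrt(25) = 5, while 2y + 3 = 5 — valid.
  y = -3: sqrt(9) = 3, while 2y + 3 = -3 — extraneous.

y = 1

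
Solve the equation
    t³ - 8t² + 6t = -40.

Rearrange: t³ - 8t² + 6t + 40 = 0.
Possible rational roots are divisors of 40. Testing t = 4 gives 0, so (t - 4) is a factor.
Divide: t³ - 8t² + 6t + 40 = (t - 4)(t² - 4t - 10).
Apply the quadratic formula to t² - 4t - 10 = 0: t = (4 ± √56)/2, i.e. t ≈ 5.7417 or t ≈ -1.7417.

t = -1.7417 or t = 4 or t = 5.7417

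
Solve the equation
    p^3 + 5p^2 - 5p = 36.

p = -4 or p = -3.5414 or p = 2.5414

Rearrange: p^3 + 5p^2 - 5p - 36 = 0.
Possible rational roots are divisors of -36. Testing p = -4 gives 0, so (p + 4) is a factor.
Divide: p^3 + 5p^2 - 5p - 36 = (p + 4)(p^2 + p - 9).
Apply the quadratic formula to p^2 + p - 9 = 0: p = (-1 +/- sqrt(37))/2, i.e. p ~= 2.5414 or p ~= -3.5414.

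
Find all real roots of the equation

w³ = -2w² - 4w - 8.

w = -2

Rearrange: w³ + 2w² + 4w + 8 = 0.
Possible rational roots are divisors of 8. Testing w = -2 gives 0, so (w + 2) is a factor.
Divide: w³ + 2w² + 4w + 8 = (w + 2)(w² + 4).
The quadratic w² + 4 has discriminant -16 < 0, so no further real roots.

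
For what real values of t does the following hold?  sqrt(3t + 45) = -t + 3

t = -3

Square both sides: 3t + 45 = (-t + 3)^2.
Expand and rearrange: t^2 - 9t - 36 = 0.
Solving gives t = 12 or t = -3.
Check each candidate in the original equation:
  t = 12: sqrt(81) = 9, while -t + 3 = -9 — extraneous.
  t = -3: sqrt(36) = 6, while -t + 3 = 6 — valid.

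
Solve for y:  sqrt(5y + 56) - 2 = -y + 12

y = 5

Isolate the radical: sqrt(5y + 56) = -y + 14.
Square both sides: 5y + 56 = (-y + 14)^2.
Expand and rearrange: y^2 - 33y + 140 = 0.
Solving gives y = 28 or y = 5.
Check each candidate in the original equation:
  y = 28: sqrt(196) = 14, while -y + 14 = -14 — extraneous.
  y = 5: sqrt(81) = 9, while -y + 14 = 9 — valid.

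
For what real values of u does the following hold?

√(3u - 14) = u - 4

u = 5 or u = 6

Square both sides: 3u - 14 = (u - 4)².
Expand and rearrange: u² - 11u + 30 = 0.
Solving gives u = 6 or u = 5.
Check each candidate in the original equation:
  u = 6: √(4) = 2, while u - 4 = 2 — valid.
  u = 5: √(1) = 1, while u - 4 = 1 — valid.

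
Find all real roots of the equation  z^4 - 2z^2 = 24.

Let u = z^2. The equation becomes u^2 - 2u - 24 = 0.
Factor: (u - 6)(u + 4) = 0, so u = 6 or u = -4.
z^2 = 6 gives z = +/-sqrt(6) ~= +/-2.4495.
z^2 = -4 < 0 has no real solution.

z = -2.4495 or z = 2.4495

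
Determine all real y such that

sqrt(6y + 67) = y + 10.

y = -3

Square both sides: 6y + 67 = (y + 10)^2.
Expand and rearrange: y^2 + 14y + 33 = 0.
Solving gives y = -3 or y = -11.
Check each candidate in the original equation:
  y = -3: sqrt(49) = 7, while y + 10 = 7 — valid.
  y = -11: sqrt(1) = 1, while y + 10 = -1 — extraneous.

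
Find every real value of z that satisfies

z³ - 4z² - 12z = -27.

z = -3 or z = 1.6972 or z = 5.3028

Rearrange: z³ - 4z² - 12z + 27 = 0.
Possible rational roots are divisors of 27. Testing z = -3 gives 0, so (z + 3) is a factor.
Divide: z³ - 4z² - 12z + 27 = (z + 3)(z² - 7z + 9).
Apply the quadratic formula to z² - 7z + 9 = 0: z = (7 ± √13)/2, i.e. z ≈ 5.3028 or z ≈ 1.6972.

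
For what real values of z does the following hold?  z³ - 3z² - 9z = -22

z = -2.8541 or z = 2 or z = 3.8541

Rearrange: z³ - 3z² - 9z + 22 = 0.
Possible rational roots are divisors of 22. Testing z = 2 gives 0, so (z - 2) is a factor.
Divide: z³ - 3z² - 9z + 22 = (z - 2)(z² - z - 11).
Apply the quadratic formula to z² - z - 11 = 0: z = (1 ± √45)/2, i.e. z ≈ 3.8541 or z ≈ -2.8541.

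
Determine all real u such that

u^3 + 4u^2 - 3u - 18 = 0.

Possible rational roots are divisors of -18. Testing u = 2 gives 0, so (u - 2) is a factor.
Divide: u^3 + 4u^2 - 3u - 18 = (u - 2)(u^2 + 6u + 9).
The quadratic has the repeated root u = -3.

u = -3 or u = 2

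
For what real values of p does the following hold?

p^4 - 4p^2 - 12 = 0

p = -2.4495 or p = 2.4495

Let u = p^2. The equation becomes u^2 - 4u - 12 = 0.
Factor: (u + 2)(u - 6) = 0, so u = -2 or u = 6.
p^2 = -2 < 0 has no real solution.
p^2 = 6 gives p = +/-sqrt(6) ~= +/-2.4495.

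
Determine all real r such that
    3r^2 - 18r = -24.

r = 2 or r = 4

Bring every term to one side: 3r^2 - 18r + 24 = 0.
Factor: 3(r - 2)(r - 4) = 0.
So r = 2 or r = 4.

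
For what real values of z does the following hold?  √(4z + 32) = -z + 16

Square both sides: 4z + 32 = (-z + 16)².
Expand and rearrange: z² - 36z + 224 = 0.
Solving gives z = 28 or z = 8.
Check each candidate in the original equation:
  z = 28: √(144) = 12, while -z + 16 = -12 — extraneous.
  z = 8: √(64) = 8, while -z + 16 = 8 — valid.

z = 8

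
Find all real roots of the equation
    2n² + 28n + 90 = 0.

n = -9 or n = -5

Factor: 2(n + 9)(n + 5) = 0.
So n = -9 or n = -5.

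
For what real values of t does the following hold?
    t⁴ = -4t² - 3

No real solutions.

Let u = t². The equation becomes u² + 4u + 3 = 0.
Factor: (u + 1)(u + 3) = 0, so u = -1 or u = -3.
t² = -1 < 0 has no real solution.
t² = -3 < 0 has no real solution.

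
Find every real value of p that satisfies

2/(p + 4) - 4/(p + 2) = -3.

p = -4.4305 or p = -0.9028

Multiply both sides by (p + 4)(p + 2):
2(p + 2) - 4(p + 4) = -3(p + 4)(p + 2).
Expand and collect terms: -3p^2 - 16p - 12 = 0.
By the quadratic formula, p = (16 +/- sqrt(112)) / -6, so p ~= -4.4305 or p ~= -0.9028.
Neither value makes a denominator zero (p != -4, p != -2), so both are valid.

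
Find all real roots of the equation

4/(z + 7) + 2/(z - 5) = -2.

z = -9.1521 or z = 4.1521

Multiply both sides by (z + 7)(z - 5):
4(z - 5) + 2(z + 7) = -2(z + 7)(z - 5).
Expand and collect terms: -2z² - 10z + 76 = 0.
By the quadratic formula, z = (10 ± √708) / -4, so z ≈ -9.1521 or z ≈ 4.1521.
Neither value makes a denominator zero (z ≠ -7, z ≠ 5), so both are valid.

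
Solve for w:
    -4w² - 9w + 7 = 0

Discriminant: (-9)² − 4·(-4)·7 = 193.
Quadratic formula: w = (9 ± √193) / (-8).
So w = -√(193)/8 - 9/8 ≈ -2.8616 or w = -9/8 + √(193)/8 ≈ 0.6116.

w = -2.8616 or w = 0.6116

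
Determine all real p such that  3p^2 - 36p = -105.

Bring every term to one side: 3p^2 - 36p + 105 = 0.
Factor: 3(p - 7)(p - 5) = 0.
So p = 7 or p = 5.

p = 5 or p = 7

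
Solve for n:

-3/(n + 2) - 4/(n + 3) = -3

Multiply both sides by (n + 2)(n + 3):
-3(n + 3) - 4(n + 2) = -3(n + 2)(n + 3).
Expand and collect terms: -3n^2 - 8n - 1 = 0.
By the quadratic formula, n = (8 +/- sqrt(52)) / -6, so n ~= -2.5352 or n ~= -0.1315.
Neither value makes a denominator zero (n != -2, n != -3), so both are valid.

n = -2.5352 or n = -0.1315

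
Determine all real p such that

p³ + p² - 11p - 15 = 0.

Possible rational roots are divisors of -15. Testing p = -3 gives 0, so (p + 3) is a factor.
Divide: p³ + p² - 11p - 15 = (p + 3)(p² - 2p - 5).
Apply the quadratic formula to p² - 2p - 5 = 0: p = (2 ± √24)/2, i.e. p ≈ 3.4495 or p ≈ -1.4495.

p = -3 or p = -1.4495 or p = 3.4495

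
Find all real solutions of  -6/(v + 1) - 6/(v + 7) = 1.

Multiply both sides by (v + 1)(v + 7):
-6(v + 7) - 6(v + 1) = (v + 1)(v + 7).
Expand and collect terms: v² + 20v + 55 = 0.
By the quadratic formula, v = (-20 ± √180) / 2, so v ≈ -3.2918 or v ≈ -16.7082.
Neither value makes a denominator zero (v ≠ -1, v ≠ -7), so both are valid.

v = -16.7082 or v = -3.2918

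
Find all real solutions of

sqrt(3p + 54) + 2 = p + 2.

p = 9

Isolate the radical: sqrt(3p + 54) = p.
Square both sides: 3p + 54 = (p)^2.
Expand and rearrange: p^2 - 3p - 54 = 0.
Solving gives p = 9 or p = -6.
Check each candidate in the original equation:
  p = 9: sqrt(81) = 9, while p = 9 — valid.
  p = -6: sqrt(36) = 6, while p = -6 — extraneous.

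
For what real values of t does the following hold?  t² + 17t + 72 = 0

Factor: (t + 8)(t + 9) = 0.
So t = -8 or t = -9.

t = -9 or t = -8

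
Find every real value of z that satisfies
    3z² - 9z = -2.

Rearrange to standard form: 3z² - 9z + 2 = 0.
Discriminant: (-9)² − 4·3·2 = 57.
Quadratic formula: z = (9 ± √57) / 6.
So z = √(57)/6 + 3/2 ≈ 2.7583 or z = 3/2 - √(57)/6 ≈ 0.2417.

z = 0.2417 or z = 2.7583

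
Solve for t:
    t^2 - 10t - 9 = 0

Discriminant: (-10)^2 - 4*1*(-9) = 136.
Quadratic formula: t = (10 +/- sqrt(136)) / 2.
So t = 5 + sqrt(34) ~= 10.831 or t = 5 - sqrt(34) ~= -0.831.

t = -0.831 or t = 10.831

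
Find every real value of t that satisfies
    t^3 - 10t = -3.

t = -3.3028 or t = 0.3028 or t = 3

Rearrange: t^3 - 10t + 3 = 0.
Possible rational roots are divisors of 3. Testing t = 3 gives 0, so (t - 3) is a factor.
Divide: t^3 - 10t + 3 = (t - 3)(t^2 + 3t - 1).
Apply the quadratic formula to t^2 + 3t - 1 = 0: t = (-3 +/- sqrt(13))/2, i.e. t ~= 0.3028 or t ~= -3.3028.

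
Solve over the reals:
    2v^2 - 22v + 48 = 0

Factor: 2(v - 3)(v - 8) = 0.
So v = 3 or v = 8.

v = 3 or v = 8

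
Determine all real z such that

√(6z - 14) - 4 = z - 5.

z = 3 or z = 5

Isolate the radical: √(6z - 14) = z - 1.
Square both sides: 6z - 14 = (z - 1)².
Expand and rearrange: z² - 8z + 15 = 0.
Solving gives z = 5 or z = 3.
Check each candidate in the original equation:
  z = 5: √(16) = 4, while z - 1 = 4 — valid.
  z = 3: √(4) = 2, while z - 1 = 2 — valid.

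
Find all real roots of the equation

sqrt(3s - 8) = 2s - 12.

s = 8

Square both sides: 3s - 8 = (2s - 12)^2.
Expand and rearrange: 4s^2 - 51s + 152 = 0.
Solving gives s = 8 or s = 4.75.
Check each candidate in the original equation:
  s = 8: sqrt(16) = 4, while 2s - 12 = 4 — valid.
  s = 4.75: sqrt(6.25) = 2.5, while 2s - 12 = -2.5 — extraneous.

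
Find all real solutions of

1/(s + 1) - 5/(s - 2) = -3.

s = -1.2196 or s = 3.553

Multiply both sides by (s + 1)(s - 2):
(s - 2) - 5(s + 1) = -3(s + 1)(s - 2).
Expand and collect terms: -3s^2 + 7s + 13 = 0.
By the quadratic formula, s = (-7 +/- sqrt(205)) / -6, so s ~= -1.2196 or s ~= 3.553.
Neither value makes a denominator zero (s != -1, s != 2), so both are valid.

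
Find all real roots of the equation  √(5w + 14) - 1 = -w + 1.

Isolate the radical: √(5w + 14) = -w + 2.
Square both sides: 5w + 14 = (-w + 2)².
Expand and rearrange: w² - 9w - 10 = 0.
Solving gives w = 10 or w = -1.
Check each candidate in the original equation:
  w = 10: √(64) = 8, while -w + 2 = -8 — extraneous.
  w = -1: √(9) = 3, while -w + 2 = 3 — valid.

w = -1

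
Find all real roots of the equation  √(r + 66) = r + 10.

Square both sides: r + 66 = (r + 10)².
Expand and rearrange: r² + 19r + 34 = 0.
Solving gives r = -2 or r = -17.
Check each candidate in the original equation:
  r = -2: √(64) = 8, while r + 10 = 8 — valid.
  r = -17: √(49) = 7, while r + 10 = -7 — extraneous.

r = -2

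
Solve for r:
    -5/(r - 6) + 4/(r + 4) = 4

Multiply both sides by (r - 6)(r + 4):
-5(r + 4) + 4(r - 6) = 4(r - 6)(r + 4).
Expand and collect terms: 4r² - 7r - 52 = 0.
By the quadratic formula, r = (7 ± √881) / 8, so r ≈ 4.5852 or r ≈ -2.8352.
Neither value makes a denominator zero (r ≠ 6, r ≠ -4), so both are valid.

r = -2.8352 or r = 4.5852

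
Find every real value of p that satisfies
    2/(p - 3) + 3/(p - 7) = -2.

p = 1.614 or p = 5.886

Multiply both sides by (p - 3)(p - 7):
2(p - 7) + 3(p - 3) = -2(p - 3)(p - 7).
Expand and collect terms: -2p² + 15p - 19 = 0.
By the quadratic formula, p = (-15 ± √73) / -4, so p ≈ 1.614 or p ≈ 5.886.
Neither value makes a denominator zero (p ≠ 3, p ≠ 7), so both are valid.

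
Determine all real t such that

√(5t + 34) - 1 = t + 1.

t = 6

Isolate the radical: √(5t + 34) = t + 2.
Square both sides: 5t + 34 = (t + 2)².
Expand and rearrange: t² - t - 30 = 0.
Solving gives t = 6 or t = -5.
Check each candidate in the original equation:
  t = 6: √(64) = 8, while t + 2 = 8 — valid.
  t = -5: √(9) = 3, while t + 2 = -3 — extraneous.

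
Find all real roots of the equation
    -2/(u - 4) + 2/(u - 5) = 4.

Multiply both sides by (u - 4)(u - 5):
-2(u - 5) + 2(u - 4) = 4(u - 4)(u - 5).
Expand and collect terms: 4u² - 36u + 78 = 0.
By the quadratic formula, u = (36 ± √48) / 8, so u ≈ 5.366 or u ≈ 3.634.
Neither value makes a denominator zero (u ≠ 4, u ≠ 5), so both are valid.

u = 3.634 or u = 5.366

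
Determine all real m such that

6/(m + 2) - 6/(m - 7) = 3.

m = 1 or m = 4

Multiply both sides by (m + 2)(m - 7):
6(m - 7) - 6(m + 2) = 3(m + 2)(m - 7).
Expand and collect terms: 3m^2 - 15m + 12 = 0.
Factor or apply the quadratic formula: m = 4 or m = 1.
Neither value makes a denominator zero (m != -2, m != 7), so both are valid.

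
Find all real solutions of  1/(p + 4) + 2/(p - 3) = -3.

p = -4.3665 or p = 2.3665

Multiply both sides by (p + 4)(p - 3):
(p - 3) + 2(p + 4) = -3(p + 4)(p - 3).
Expand and collect terms: -3p^2 - 6p + 31 = 0.
By the quadratic formula, p = (6 +/- sqrt(408)) / -6, so p ~= -4.3665 or p ~= 2.3665.
Neither value makes a denominator zero (p != -4, p != 3), so both are valid.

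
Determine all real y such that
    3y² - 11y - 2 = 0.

Discriminant: (-11)² − 4·3·(-2) = 145.
Quadratic formula: y = (11 ± √145) / 6.
So y = 11/6 + √(145)/6 ≈ 3.8403 or y = 11/6 - √(145)/6 ≈ -0.1736.

y = -0.1736 or y = 3.8403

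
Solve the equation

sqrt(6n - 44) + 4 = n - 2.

n = 8 or n = 10

Isolate the radical: sqrt(6n - 44) = n - 6.
Square both sides: 6n - 44 = (n - 6)^2.
Expand and rearrange: n^2 - 18n + 80 = 0.
Solving gives n = 10 or n = 8.
Check each candidate in the original equation:
  n = 10: sqrt(16) = 4, while n - 6 = 4 — valid.
  n = 8: sqrt(4) = 2, while n - 6 = 2 — valid.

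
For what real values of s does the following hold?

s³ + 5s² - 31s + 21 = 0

Possible rational roots are divisors of 21. Testing s = 3 gives 0, so (s - 3) is a factor.
Divide: s³ + 5s² - 31s + 21 = (s - 3)(s² + 8s - 7).
Apply the quadratic formula to s² + 8s - 7 = 0: s = (-8 ± √92)/2, i.e. s ≈ 0.7958 or s ≈ -8.7958.

s = -8.7958 or s = 0.7958 or s = 3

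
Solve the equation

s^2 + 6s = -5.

s = -5 or s = -1

Bring every term to one side: s^2 + 6s + 5 = 0.
Factor: (s + 1)(s + 5) = 0.
So s = -1 or s = -5.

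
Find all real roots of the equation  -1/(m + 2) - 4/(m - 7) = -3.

Multiply both sides by (m + 2)(m - 7):
-(m - 7) - 4(m + 2) = -3(m + 2)(m - 7).
Expand and collect terms: -3m^2 + 20m + 43 = 0.
By the quadratic formula, m = (-20 +/- sqrt(916)) / -6, so m ~= -1.7109 or m ~= 8.3776.
Neither value makes a denominator zero (m != -2, m != 7), so both are valid.

m = -1.7109 or m = 8.3776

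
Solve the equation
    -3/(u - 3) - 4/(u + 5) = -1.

u = -2.4244 or u = 7.4244

Multiply both sides by (u - 3)(u + 5):
-3(u + 5) - 4(u - 3) = -(u - 3)(u + 5).
Expand and collect terms: -u² + 5u + 18 = 0.
By the quadratic formula, u = (-5 ± √97) / -2, so u ≈ -2.4244 or u ≈ 7.4244.
Neither value makes a denominator zero (u ≠ 3, u ≠ -5), so both are valid.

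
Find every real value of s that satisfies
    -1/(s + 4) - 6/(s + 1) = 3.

Multiply both sides by (s + 4)(s + 1):
-(s + 1) - 6(s + 4) = 3(s + 4)(s + 1).
Expand and collect terms: 3s² + 22s + 37 = 0.
By the quadratic formula, s = (-22 ± √40) / 6, so s ≈ -2.6126 or s ≈ -4.7208.
Neither value makes a denominator zero (s ≠ -4, s ≠ -1), so both are valid.

s = -4.7208 or s = -2.6126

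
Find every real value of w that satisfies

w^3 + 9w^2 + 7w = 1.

Rearrange: w^3 + 9w^2 + 7w - 1 = 0.
Possible rational roots are divisors of -1. Testing w = -1 gives 0, so (w + 1) is a factor.
Divide: w^3 + 9w^2 + 7w - 1 = (w + 1)(w^2 + 8w - 1).
Apply the quadratic formula to w^2 + 8w - 1 = 0: w = (-8 +/- sqrt(68))/2, i.e. w ~= 0.1231 or w ~= -8.1231.

w = -8.1231 or w = -1 or w = 0.1231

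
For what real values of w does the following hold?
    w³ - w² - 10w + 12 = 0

Possible rational roots are divisors of 12. Testing w = 3 gives 0, so (w - 3) is a factor.
Divide: w³ - w² - 10w + 12 = (w - 3)(w² + 2w - 4).
Apply the quadratic formula to w² + 2w - 4 = 0: w = (-2 ± √20)/2, i.e. w ≈ 1.2361 or w ≈ -3.2361.

w = -3.2361 or w = 1.2361 or w = 3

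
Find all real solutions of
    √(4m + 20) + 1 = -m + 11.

m = 4

Isolate the radical: √(4m + 20) = -m + 10.
Square both sides: 4m + 20 = (-m + 10)².
Expand and rearrange: m² - 24m + 80 = 0.
Solving gives m = 20 or m = 4.
Check each candidate in the original equation:
  m = 20: √(100) = 10, while -m + 10 = -10 — extraneous.
  m = 4: √(36) = 6, while -m + 10 = 6 — valid.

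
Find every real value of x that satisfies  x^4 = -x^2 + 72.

x = -2.8284 or x = 2.8284

Let u = x^2. The equation becomes u^2 + u - 72 = 0.
Factor: (u + 9)(u - 8) = 0, so u = -9 or u = 8.
x^2 = -9 < 0 has no real solution.
x^2 = 8 gives x = +/-2*sqrt(2) ~= +/-2.8284.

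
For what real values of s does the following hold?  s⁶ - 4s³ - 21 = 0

s = -1.4422 or s = 1.9129

Let u = s³. The equation becomes u² - 4u - 21 = 0.
Factor: (u - 7)(u + 3) = 0, so u = 7 or u = -3.
s³ = 7 gives s = ∛(7) ≈ 1.9129.
s³ = -3 gives s = -∛(3) ≈ -1.4422.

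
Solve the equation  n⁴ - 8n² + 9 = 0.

n = -2.5779 or n = -1.1637 or n = 1.1637 or n = 2.5779

Let u = n². The equation becomes u² - 8u + 9 = 0.
By the quadratic formula, u = √(7) + 4 or u = 4 - √(7).
n² = √(7) + 4 gives n = ±√(√(7) + 4) ≈ ±2.5779.
n² = 4 - √(7) gives n = ±√(4 - √(7)) ≈ ±1.1637.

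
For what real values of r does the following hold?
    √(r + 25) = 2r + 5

Square both sides: r + 25 = (2r + 5)².
Expand and rearrange: 4r² + 19r = 0.
Solving gives r = 0 or r = -4.75.
Check each candidate in the original equation:
  r = 0: √(25) = 5, while 2r + 5 = 5 — valid.
  r = -4.75: √(20.25) = 4.5, while 2r + 5 = -4.5 — extraneous.

r = 0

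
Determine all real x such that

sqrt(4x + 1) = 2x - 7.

x = 6

Square both sides: 4x + 1 = (2x - 7)^2.
Expand and rearrange: 4x^2 - 32x + 48 = 0.
Solving gives x = 6 or x = 2.
Check each candidate in the original equation:
  x = 6: sqrt(25) = 5, while 2x - 7 = 5 — valid.
  x = 2: sqrt(9) = 3, while 2x - 7 = -3 — extraneous.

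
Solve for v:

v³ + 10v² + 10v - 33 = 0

v = -8.3218 or v = -3 or v = 1.3218

Possible rational roots are divisors of -33. Testing v = -3 gives 0, so (v + 3) is a factor.
Divide: v³ + 10v² + 10v - 33 = (v + 3)(v² + 7v - 11).
Apply the quadratic formula to v² + 7v - 11 = 0: v = (-7 ± √93)/2, i.e. v ≈ 1.3218 or v ≈ -8.3218.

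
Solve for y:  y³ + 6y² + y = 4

Rearrange: y³ + 6y² + y - 4 = 0.
Possible rational roots are divisors of -4. Testing y = -1 gives 0, so (y + 1) is a factor.
Divide: y³ + 6y² + y - 4 = (y + 1)(y² + 5y - 4).
Apply the quadratic formula to y² + 5y - 4 = 0: y = (-5 ± √41)/2, i.e. y ≈ 0.7016 or y ≈ -5.7016.

y = -5.7016 or y = -1 or y = 0.7016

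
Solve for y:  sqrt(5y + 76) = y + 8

y = 1

Square both sides: 5y + 76 = (y + 8)^2.
Expand and rearrange: y^2 + 11y - 12 = 0.
Solving gives y = 1 or y = -12.
Check each candidate in the original equation:
  y = 1: sqrt(81) = 9, while y + 8 = 9 — valid.
  y = -12: sqrt(16) = 4, while y + 8 = -4 — extraneous.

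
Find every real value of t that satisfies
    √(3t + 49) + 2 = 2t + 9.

Isolate the radical: √(3t + 49) = 2t + 7.
Square both sides: 3t + 49 = (2t + 7)².
Expand and rearrange: 4t² + 25t = 0.
Solving gives t = 0 or t = -6.25.
Check each candidate in the original equation:
  t = 0: √(49) = 7, while 2t + 7 = 7 — valid.
  t = -6.25: √(30.25) = 5.5, while 2t + 7 = -5.5 — extraneous.

t = 0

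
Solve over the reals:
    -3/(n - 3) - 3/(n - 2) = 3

n = 0.382 or n = 2.618

Multiply both sides by (n - 3)(n - 2):
-3(n - 2) - 3(n - 3) = 3(n - 3)(n - 2).
Expand and collect terms: 3n^2 - 9n + 3 = 0.
By the quadratic formula, n = (9 +/- sqrt(45)) / 6, so n ~= 2.618 or n ~= 0.382.
Neither value makes a denominator zero (n != 3, n != 2), so both are valid.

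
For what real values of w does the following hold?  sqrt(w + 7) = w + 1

Square both sides: w + 7 = (w + 1)^2.
Expand and rearrange: w^2 + w - 6 = 0.
Solving gives w = 2 or w = -3.
Check each candidate in the original equation:
  w = 2: sqrt(9) = 3, while w + 1 = 3 — valid.
  w = -3: sqrt(4) = 2, while w + 1 = -2 — extraneous.

w = 2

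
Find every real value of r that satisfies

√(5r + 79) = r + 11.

r = -3

Square both sides: 5r + 79 = (r + 11)².
Expand and rearrange: r² + 17r + 42 = 0.
Solving gives r = -3 or r = -14.
Check each candidate in the original equation:
  r = -3: √(64) = 8, while r + 11 = 8 — valid.
  r = -14: √(9) = 3, while r + 11 = -3 — extraneous.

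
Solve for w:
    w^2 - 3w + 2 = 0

Factor: (w - 1)(w - 2) = 0.
So w = 1 or w = 2.

w = 1 or w = 2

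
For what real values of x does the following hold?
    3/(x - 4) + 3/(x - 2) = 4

Multiply both sides by (x - 4)(x - 2):
3(x - 2) + 3(x - 4) = 4(x - 4)(x - 2).
Expand and collect terms: 4x^2 - 30x + 50 = 0.
Factor or apply the quadratic formula: x = 5 or x = 2.5.
Neither value makes a denominator zero (x != 4, x != 2), so both are valid.

x = 2.5 or x = 5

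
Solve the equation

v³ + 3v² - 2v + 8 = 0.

v = -4

Possible rational roots are divisors of 8. Testing v = -4 gives 0, so (v + 4) is a factor.
Divide: v³ + 3v² - 2v + 8 = (v + 4)(v² - v + 2).
The quadratic v² - v + 2 has discriminant -7 < 0, so no further real roots.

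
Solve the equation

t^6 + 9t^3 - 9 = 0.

Let u = t^3. The equation becomes u^2 + 9u - 9 = 0.
By the quadratic formula, u = -9/2 + 3*sqrt(13)/2 or u = -3*sqrt(13)/2 - 9/2.
t^3 = -9/2 + 3*sqrt(13)/2 gives t = (-9/2 + 3*sqrt(13)/2)^(1/3) ~= 0.9685.
t^3 = -3*sqrt(13)/2 - 9/2 gives t = -(9/2 + 3*sqrt(13)/2)^(1/3) ~= -2.1478.

t = -2.1478 or t = 0.9685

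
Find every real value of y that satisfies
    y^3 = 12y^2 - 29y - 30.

Rearrange: y^3 - 12y^2 + 29y + 30 = 0.
Possible rational roots are divisors of 30. Testing y = 5 gives 0, so (y - 5) is a factor.
Divide: y^3 - 12y^2 + 29y + 30 = (y - 5)(y^2 - 7y - 6).
Apply the quadratic formula to y^2 - 7y - 6 = 0: y = (7 +/- sqrt(73))/2, i.e. y ~= 7.772 or y ~= -0.772.

y = -0.772 or y = 5 or y = 7.772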